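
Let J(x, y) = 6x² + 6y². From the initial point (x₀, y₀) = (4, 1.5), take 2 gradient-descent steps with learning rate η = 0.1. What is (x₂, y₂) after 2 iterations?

(0.16, 0.06)

∇J = (12x, 12y)
Step 1: at (4, 1.5), ∇J = (48, 18) → (4, 1.5) − 0.1·(48, 18) = (-0.8, -0.3)
Step 2: at (-0.8, -0.3), ∇J = (-9.6, -3.6) → (-0.8, -0.3) − 0.1·(-9.6, -3.6) = (0.16, 0.06)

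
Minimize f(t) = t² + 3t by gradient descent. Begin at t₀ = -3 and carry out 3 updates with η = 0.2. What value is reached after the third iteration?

f′(t) = 2t + 3
Step 1: f′(-3) = -3; t₁ = -3 − 0.2·(-3) = -2.4
Step 2: f′(-2.4) = -1.8; t₂ = -2.4 − 0.2·(-1.8) = -2.04
Step 3: f′(-2.04) = -1.08; t₃ = -2.04 − 0.2·(-1.08) = -1.824

-1.824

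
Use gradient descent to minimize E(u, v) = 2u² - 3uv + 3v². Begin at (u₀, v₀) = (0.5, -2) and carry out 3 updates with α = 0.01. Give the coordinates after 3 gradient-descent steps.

∇E = (4u - 3v, -3u + 6v)
(u₁, v₁) = (0.5, -2) − 0.01·(8, -13.5) = (0.42, -1.865)
(u₂, v₂) = (0.42, -1.865) − 0.01·(7.275, -12.45) = (0.34725, -1.7405)
(u₃, v₃) = (0.34725, -1.7405) − 0.01·(6.6105, -11.48475) = (0.281145, -1.6256525)

(0.281145, -1.6256525)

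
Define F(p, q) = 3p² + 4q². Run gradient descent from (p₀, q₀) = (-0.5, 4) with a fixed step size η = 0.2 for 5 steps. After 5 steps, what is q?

∇F = (6p, 8q)
(p₁, q₁) = (-0.5, 4) − 0.2·(-3, 32) = (0.1, -2.4)
(p₂, q₂) = (0.1, -2.4) − 0.2·(0.6, -19.2) = (-0.02, 1.44)
(p₃, q₃) = (-0.02, 1.44) − 0.2·(-0.12, 11.52) = (0.004, -0.864)
(p₄, q₄) = (0.004, -0.864) − 0.2·(0.024, -6.912) = (-0.0008, 0.5184)
(p₅, q₅) = (-0.0008, 0.5184) − 0.2·(-0.0048, 4.1472) = (0.00016, -0.31104)
q = -0.31104

-0.31104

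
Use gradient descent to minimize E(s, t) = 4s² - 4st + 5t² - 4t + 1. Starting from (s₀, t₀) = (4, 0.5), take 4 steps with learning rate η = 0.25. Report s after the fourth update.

∇E = (8s - 4t, -4s + 10t - 4)
Step 1: at (4, 0.5), ∇E = (30, -15) → (4, 0.5) − 0.25·(30, -15) = (-3.5, 4.25)
Step 2: at (-3.5, 4.25), ∇E = (-45, 52.5) → (-3.5, 4.25) − 0.25·(-45, 52.5) = (7.75, -8.875)
Step 3: at (7.75, -8.875), ∇E = (97.5, -123.75) → (7.75, -8.875) − 0.25·(97.5, -123.75) = (-16.625, 22.0625)
Step 4: at (-16.625, 22.0625), ∇E = (-221.25, 283.125) → (-16.625, 22.0625) − 0.25·(-221.25, 283.125) = (38.6875, -48.71875)
s = 38.6875

38.6875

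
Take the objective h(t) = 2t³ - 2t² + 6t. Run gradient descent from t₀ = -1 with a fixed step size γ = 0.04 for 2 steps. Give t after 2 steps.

-2.787904

h′(t) = 6t² - 4t + 6
Step 1: h′(-1) = 16; t₁ = -1 − 0.04·16 = -1.64
Step 2: h′(-1.64) = 28.6976; t₂ = -1.64 − 0.04·28.6976 = -2.787904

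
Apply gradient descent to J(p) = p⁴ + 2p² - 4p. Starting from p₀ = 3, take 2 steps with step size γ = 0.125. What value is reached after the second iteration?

J′(p) = 4p³ + 4p - 4
p₁ = 3 − 0.125·116 = -11.5
p₂ = -11.5 − 0.125·(-6133.5) = 755.1875

755.1875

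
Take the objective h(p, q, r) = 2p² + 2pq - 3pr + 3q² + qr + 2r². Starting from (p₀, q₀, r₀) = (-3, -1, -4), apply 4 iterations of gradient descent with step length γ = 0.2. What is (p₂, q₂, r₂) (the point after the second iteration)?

∇h = (4p + 2q - 3r, 2p + 6q + r, -3p + q + 4r)
Step 1: at (-3, -1, -4), ∇h = (-2, -16, -8) → (-3, -1, -4) − 0.2·(-2, -16, -8) = (-2.6, 2.2, -2.4)
Step 2: at (-2.6, 2.2, -2.4), ∇h = (1.2, 5.6, 0.4) → (-2.6, 2.2, -2.4) − 0.2·(1.2, 5.6, 0.4) = (-2.84, 1.08, -2.48)

(-2.84, 1.08, -2.48)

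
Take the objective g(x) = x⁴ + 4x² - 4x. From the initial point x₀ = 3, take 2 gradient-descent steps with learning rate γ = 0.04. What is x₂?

0.24290048

g′(x) = 4x³ + 8x - 4
x₁ = 3 − 0.04·128 = -2.12
x₂ = -2.12 − 0.04·(-59.072512) = 0.24290048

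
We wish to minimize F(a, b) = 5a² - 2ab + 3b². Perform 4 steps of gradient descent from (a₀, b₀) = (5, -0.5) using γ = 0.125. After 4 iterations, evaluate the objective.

0.03192138671875

∇F = (10a - 2b, -2a + 6b)
Step 1: at (5, -0.5), ∇F = (51, -13) → (5, -0.5) − 0.125·(51, -13) = (-1.375, 1.125)
Step 2: at (-1.375, 1.125), ∇F = (-16, 9.5) → (-1.375, 1.125) − 0.125·(-16, 9.5) = (0.625, -0.0625)
Step 3: at (0.625, -0.0625), ∇F = (6.375, -1.625) → (0.625, -0.0625) − 0.125·(6.375, -1.625) = (-0.171875, 0.140625)
Step 4: at (-0.171875, 0.140625), ∇F = (-2, 1.1875) → (-0.171875, 0.140625) − 0.125·(-2, 1.1875) = (0.078125, -0.0078125)
F(0.078125, -0.0078125) = 0.03192138671875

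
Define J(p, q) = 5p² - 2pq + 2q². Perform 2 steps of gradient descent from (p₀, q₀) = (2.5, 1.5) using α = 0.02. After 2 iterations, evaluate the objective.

∇J = (10p - 2q, -2p + 4q)
Step 1: at (2.5, 1.5), ∇J = (22, 1) → (2.5, 1.5) − 0.02·(22, 1) = (2.06, 1.48)
Step 2: at (2.06, 1.48), ∇J = (17.64, 1.8) → (2.06, 1.48) − 0.02·(17.64, 1.8) = (1.7072, 1.444)
J(1.7072, 1.444) = 13.8125376

13.8125376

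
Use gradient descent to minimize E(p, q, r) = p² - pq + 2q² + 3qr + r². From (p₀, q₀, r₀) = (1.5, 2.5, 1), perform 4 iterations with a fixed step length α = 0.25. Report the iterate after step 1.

∇E = (2p - q, -p + 4q + 3r, 3q + 2r)
(p₁, q₁, r₁) = (1.5, 2.5, 1) − 0.25·(0.5, 11.5, 9.5) = (1.375, -0.375, -1.375)

(1.375, -0.375, -1.375)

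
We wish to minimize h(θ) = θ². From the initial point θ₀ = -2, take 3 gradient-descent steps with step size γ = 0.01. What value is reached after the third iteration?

h′(θ) = 2θ
Step 1: h′(-2) = -4; θ₁ = -2 − 0.01·(-4) = -1.96
Step 2: h′(-1.96) = -3.92; θ₂ = -1.96 − 0.01·(-3.92) = -1.9208
Step 3: h′(-1.9208) = -3.8416; θ₃ = -1.9208 − 0.01·(-3.8416) = -1.882384

-1.882384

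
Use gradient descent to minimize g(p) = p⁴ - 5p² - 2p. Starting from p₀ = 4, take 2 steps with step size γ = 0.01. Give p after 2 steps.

g′(p) = 4p³ - 10p - 2
Step 1: g′(4) = 214; p₁ = 4 − 0.01·214 = 1.86
Step 2: g′(1.86) = 5.139424; p₂ = 1.86 − 0.01·5.139424 = 1.80860576

1.80860576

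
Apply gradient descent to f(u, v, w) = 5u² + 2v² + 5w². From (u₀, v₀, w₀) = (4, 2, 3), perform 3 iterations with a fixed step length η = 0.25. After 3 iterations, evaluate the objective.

∇f = (10u, 4v, 10w)
Step 1: at (4, 2, 3), ∇f = (40, 8, 30) → (4, 2, 3) − 0.25·(40, 8, 30) = (-6, 0, -4.5)
Step 2: at (-6, 0, -4.5), ∇f = (-60, 0, -45) → (-6, 0, -4.5) − 0.25·(-60, 0, -45) = (9, 0, 6.75)
Step 3: at (9, 0, 6.75), ∇f = (90, 0, 67.5) → (9, 0, 6.75) − 0.25·(90, 0, 67.5) = (-13.5, 0, -10.125)
f(-13.5, 0, -10.125) = 1423.828125

1423.828125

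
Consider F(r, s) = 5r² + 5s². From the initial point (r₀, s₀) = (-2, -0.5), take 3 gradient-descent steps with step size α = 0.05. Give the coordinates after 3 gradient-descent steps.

(-0.25, -0.0625)

∇F = (10r, 10s)
Step 1: at (-2, -0.5), ∇F = (-20, -5) → (-2, -0.5) − 0.05·(-20, -5) = (-1, -0.25)
Step 2: at (-1, -0.25), ∇F = (-10, -2.5) → (-1, -0.25) − 0.05·(-10, -2.5) = (-0.5, -0.125)
Step 3: at (-0.5, -0.125), ∇F = (-5, -1.25) → (-0.5, -0.125) − 0.05·(-5, -1.25) = (-0.25, -0.0625)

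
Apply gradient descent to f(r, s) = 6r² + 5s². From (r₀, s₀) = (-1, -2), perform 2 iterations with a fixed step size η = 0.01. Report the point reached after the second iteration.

∇f = (12r, 10s)
(r₁, s₁) = (-1, -2) − 0.01·(-12, -20) = (-0.88, -1.8)
(r₂, s₂) = (-0.88, -1.8) − 0.01·(-10.56, -18) = (-0.7744, -1.62)

(-0.7744, -1.62)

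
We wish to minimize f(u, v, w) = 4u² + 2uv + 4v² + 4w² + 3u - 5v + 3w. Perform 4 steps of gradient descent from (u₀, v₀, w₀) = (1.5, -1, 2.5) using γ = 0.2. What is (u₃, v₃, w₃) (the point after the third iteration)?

(-0.732, 0.632, -0.996)

∇f = (8u + 2v + 3, 2u + 8v - 5, 8w + 3)
Step 1: at (1.5, -1, 2.5), ∇f = (13, -10, 23) → (1.5, -1, 2.5) − 0.2·(13, -10, 23) = (-1.1, 1, -2.1)
Step 2: at (-1.1, 1, -2.1), ∇f = (-3.8, 0.8, -13.8) → (-1.1, 1, -2.1) − 0.2·(-3.8, 0.8, -13.8) = (-0.34, 0.84, 0.66)
Step 3: at (-0.34, 0.84, 0.66), ∇f = (1.96, 1.04, 8.28) → (-0.34, 0.84, 0.66) − 0.2·(1.96, 1.04, 8.28) = (-0.732, 0.632, -0.996)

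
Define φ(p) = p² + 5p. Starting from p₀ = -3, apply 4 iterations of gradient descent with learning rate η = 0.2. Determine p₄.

φ′(p) = 2p + 5
Step 1: φ′(-3) = -1; p₁ = -3 − 0.2·(-1) = -2.8
Step 2: φ′(-2.8) = -0.6; p₂ = -2.8 − 0.2·(-0.6) = -2.68
Step 3: φ′(-2.68) = -0.36; p₃ = -2.68 − 0.2·(-0.36) = -2.608
Step 4: φ′(-2.608) = -0.216; p₄ = -2.608 − 0.2·(-0.216) = -2.5648

-2.5648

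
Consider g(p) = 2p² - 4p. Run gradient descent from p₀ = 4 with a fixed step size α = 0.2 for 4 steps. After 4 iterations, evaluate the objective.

-1.99995392

g′(p) = 4p - 4
Step 1: g′(4) = 12; p₁ = 4 − 0.2·12 = 1.6
Step 2: g′(1.6) = 2.4; p₂ = 1.6 − 0.2·2.4 = 1.12
Step 3: g′(1.12) = 0.48; p₃ = 1.12 − 0.2·0.48 = 1.024
Step 4: g′(1.024) = 0.096; p₄ = 1.024 − 0.2·0.096 = 1.0048
g(1.0048) = -1.99995392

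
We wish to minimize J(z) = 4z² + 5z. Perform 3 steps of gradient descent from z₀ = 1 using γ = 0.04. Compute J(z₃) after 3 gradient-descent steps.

J′(z) = 8z + 5
Step 1: J′(1) = 13; z₁ = 1 − 0.04·13 = 0.48
Step 2: J′(0.48) = 8.84; z₂ = 0.48 − 0.04·8.84 = 0.1264
Step 3: J′(0.1264) = 6.0112; z₃ = 0.1264 − 0.04·6.0112 = -0.114048
J(-0.114048) = -0.518212214784

-0.518212214784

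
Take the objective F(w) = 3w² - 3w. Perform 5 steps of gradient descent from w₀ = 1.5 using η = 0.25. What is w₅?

0.46875

F′(w) = 6w - 3
w₁ = 1.5 − 0.25·6 = 0
w₂ = 0 − 0.25·(-3) = 0.75
w₃ = 0.75 − 0.25·1.5 = 0.375
w₄ = 0.375 − 0.25·(-0.75) = 0.5625
w₅ = 0.5625 − 0.25·0.375 = 0.46875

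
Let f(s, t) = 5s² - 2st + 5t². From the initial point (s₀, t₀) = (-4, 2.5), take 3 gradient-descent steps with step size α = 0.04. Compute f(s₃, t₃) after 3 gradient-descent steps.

2.95082844672

∇f = (10s - 2t, -2s + 10t)
Step 1: at (-4, 2.5), ∇f = (-45, 33) → (-4, 2.5) − 0.04·(-45, 33) = (-2.2, 1.18)
Step 2: at (-2.2, 1.18), ∇f = (-24.36, 16.2) → (-2.2, 1.18) − 0.04·(-24.36, 16.2) = (-1.2256, 0.532)
Step 3: at (-1.2256, 0.532), ∇f = (-13.32, 7.7712) → (-1.2256, 0.532) − 0.04·(-13.32, 7.7712) = (-0.6928, 0.221152)
f(-0.6928, 0.221152) = 2.95082844672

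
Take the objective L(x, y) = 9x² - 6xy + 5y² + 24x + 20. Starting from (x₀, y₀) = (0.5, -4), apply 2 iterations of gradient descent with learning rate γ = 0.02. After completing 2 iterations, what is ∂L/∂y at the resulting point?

-18.2896

∇L = (18x - 6y + 24, -6x + 10y)
Step 1: at (0.5, -4), ∇L = (57, -43) → (0.5, -4) − 0.02·(57, -43) = (-0.64, -3.14)
Step 2: at (-0.64, -3.14), ∇L = (31.32, -27.56) → (-0.64, -3.14) − 0.02·(31.32, -27.56) = (-1.2664, -2.5888)
∂L/∂y at (-1.2664, -2.5888) = -18.2896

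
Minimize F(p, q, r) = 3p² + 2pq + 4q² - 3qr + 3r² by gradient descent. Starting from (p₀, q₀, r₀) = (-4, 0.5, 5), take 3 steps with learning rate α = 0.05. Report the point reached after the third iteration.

∇F = (6p + 2q, 2p + 8q - 3r, -3q + 6r)
Step 1: at (-4, 0.5, 5), ∇F = (-23, -19, 28.5) → (-4, 0.5, 5) − 0.05·(-23, -19, 28.5) = (-2.85, 1.45, 3.575)
Step 2: at (-2.85, 1.45, 3.575), ∇F = (-14.2, -4.825, 17.1) → (-2.85, 1.45, 3.575) − 0.05·(-14.2, -4.825, 17.1) = (-2.14, 1.69125, 2.72)
Step 3: at (-2.14, 1.69125, 2.72), ∇F = (-9.4575, 1.09, 11.24625) → (-2.14, 1.69125, 2.72) − 0.05·(-9.4575, 1.09, 11.24625) = (-1.667125, 1.63675, 2.1576875)

(-1.667125, 1.63675, 2.1576875)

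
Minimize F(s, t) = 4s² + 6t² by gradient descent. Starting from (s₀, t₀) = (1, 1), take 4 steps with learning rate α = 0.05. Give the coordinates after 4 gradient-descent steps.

(0.1296, 0.0256)

∇F = (8s, 12t)
(s₁, t₁) = (1, 1) − 0.05·(8, 12) = (0.6, 0.4)
(s₂, t₂) = (0.6, 0.4) − 0.05·(4.8, 4.8) = (0.36, 0.16)
(s₃, t₃) = (0.36, 0.16) − 0.05·(2.88, 1.92) = (0.216, 0.064)
(s₄, t₄) = (0.216, 0.064) − 0.05·(1.728, 0.768) = (0.1296, 0.0256)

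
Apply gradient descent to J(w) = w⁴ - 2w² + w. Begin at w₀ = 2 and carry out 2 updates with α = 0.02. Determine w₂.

1.33

J′(w) = 4w³ - 4w + 1
w₁ = 2 − 0.02·25 = 1.5
w₂ = 1.5 − 0.02·8.5 = 1.33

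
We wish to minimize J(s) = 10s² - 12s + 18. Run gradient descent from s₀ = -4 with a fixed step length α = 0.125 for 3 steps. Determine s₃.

J′(s) = 20s - 12
Step 1: J′(-4) = -92; s₁ = -4 − 0.125·(-92) = 7.5
Step 2: J′(7.5) = 138; s₂ = 7.5 − 0.125·138 = -9.75
Step 3: J′(-9.75) = -207; s₃ = -9.75 − 0.125·(-207) = 16.125

16.125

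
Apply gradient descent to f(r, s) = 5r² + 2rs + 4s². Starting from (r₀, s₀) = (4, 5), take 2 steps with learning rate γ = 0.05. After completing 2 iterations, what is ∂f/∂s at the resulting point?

∇f = (10r + 2s, 2r + 8s)
(r₁, s₁) = (4, 5) − 0.05·(50, 48) = (1.5, 2.6)
(r₂, s₂) = (1.5, 2.6) − 0.05·(20.2, 23.8) = (0.49, 1.41)
∂f/∂s at (0.49, 1.41) = 12.26

12.26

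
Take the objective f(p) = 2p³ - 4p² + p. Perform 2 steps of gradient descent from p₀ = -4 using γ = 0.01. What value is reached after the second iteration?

-7.402246

f′(p) = 6p² - 8p + 1
Step 1: f′(-4) = 129; p₁ = -4 − 0.01·129 = -5.29
Step 2: f′(-5.29) = 211.2246; p₂ = -5.29 − 0.01·211.2246 = -7.402246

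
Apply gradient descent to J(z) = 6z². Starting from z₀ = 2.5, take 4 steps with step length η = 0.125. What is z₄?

J′(z) = 12z
Step 1: J′(2.5) = 30; z₁ = 2.5 − 0.125·30 = -1.25
Step 2: J′(-1.25) = -15; z₂ = -1.25 − 0.125·(-15) = 0.625
Step 3: J′(0.625) = 7.5; z₃ = 0.625 − 0.125·7.5 = -0.3125
Step 4: J′(-0.3125) = -3.75; z₄ = -0.3125 − 0.125·(-3.75) = 0.15625

0.15625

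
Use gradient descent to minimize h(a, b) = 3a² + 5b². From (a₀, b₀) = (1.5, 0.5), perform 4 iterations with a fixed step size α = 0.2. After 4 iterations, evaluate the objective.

∇h = (6a, 10b)
(a₁, b₁) = (1.5, 0.5) − 0.2·(9, 5) = (-0.3, -0.5)
(a₂, b₂) = (-0.3, -0.5) − 0.2·(-1.8, -5) = (0.06, 0.5)
(a₃, b₃) = (0.06, 0.5) − 0.2·(0.36, 5) = (-0.012, -0.5)
(a₄, b₄) = (-0.012, -0.5) − 0.2·(-0.072, -5) = (0.0024, 0.5)
h(0.0024, 0.5) = 1.25001728

1.25001728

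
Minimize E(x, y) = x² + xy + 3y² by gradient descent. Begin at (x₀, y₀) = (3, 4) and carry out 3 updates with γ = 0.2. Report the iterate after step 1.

(1, -1.4)

∇E = (2x + y, x + 6y)
(x₁, y₁) = (3, 4) − 0.2·(10, 27) = (1, -1.4)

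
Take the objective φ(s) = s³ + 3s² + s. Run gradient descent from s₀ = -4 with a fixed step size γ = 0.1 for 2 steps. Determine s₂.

φ′(s) = 3s² + 6s + 1
Step 1: φ′(-4) = 25; s₁ = -4 − 0.1·25 = -6.5
Step 2: φ′(-6.5) = 88.75; s₂ = -6.5 − 0.1·88.75 = -15.375

-15.375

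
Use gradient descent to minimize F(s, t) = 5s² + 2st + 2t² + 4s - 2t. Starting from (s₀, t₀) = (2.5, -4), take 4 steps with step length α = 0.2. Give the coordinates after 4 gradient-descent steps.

(1.7896, 1.4272)

∇F = (10s + 2t + 4, 2s + 4t - 2)
Step 1: at (2.5, -4), ∇F = (21, -13) → (2.5, -4) − 0.2·(21, -13) = (-1.7, -1.4)
Step 2: at (-1.7, -1.4), ∇F = (-15.8, -11) → (-1.7, -1.4) − 0.2·(-15.8, -11) = (1.46, 0.8)
Step 3: at (1.46, 0.8), ∇F = (20.2, 4.12) → (1.46, 0.8) − 0.2·(20.2, 4.12) = (-2.58, -0.024)
Step 4: at (-2.58, -0.024), ∇F = (-21.848, -7.256) → (-2.58, -0.024) − 0.2·(-21.848, -7.256) = (1.7896, 1.4272)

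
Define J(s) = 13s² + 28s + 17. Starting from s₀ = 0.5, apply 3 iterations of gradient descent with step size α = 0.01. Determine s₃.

J′(s) = 26s + 28
s₁ = 0.5 − 0.01·41 = 0.09
s₂ = 0.09 − 0.01·30.34 = -0.2134
s₃ = -0.2134 − 0.01·22.4516 = -0.437916

-0.437916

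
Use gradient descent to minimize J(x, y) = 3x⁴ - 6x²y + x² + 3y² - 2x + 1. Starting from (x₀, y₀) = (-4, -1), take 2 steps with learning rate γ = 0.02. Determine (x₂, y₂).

(-455.81940992, 19.725248)

∇J = (12x³ - 12xy + 2x - 2, -6x² + 6y)
Step 1: at (-4, -1), ∇J = (-826, -102) → (-4, -1) − 0.02·(-826, -102) = (12.52, 1.04)
Step 2: at (12.52, 1.04), ∇J = (23416.970496, -934.2624) → (12.52, 1.04) − 0.02·(23416.970496, -934.2624) = (-455.81940992, 19.725248)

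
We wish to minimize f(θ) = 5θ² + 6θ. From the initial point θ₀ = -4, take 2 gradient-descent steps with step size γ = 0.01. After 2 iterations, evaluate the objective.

36.12258

f′(θ) = 10θ + 6
θ₁ = -4 − 0.01·(-34) = -3.66
θ₂ = -3.66 − 0.01·(-30.6) = -3.354
f(-3.354) = 36.12258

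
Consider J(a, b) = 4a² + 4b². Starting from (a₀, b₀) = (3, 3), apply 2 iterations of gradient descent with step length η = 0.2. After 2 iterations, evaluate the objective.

9.3312

∇J = (8a, 8b)
(a₁, b₁) = (3, 3) − 0.2·(24, 24) = (-1.8, -1.8)
(a₂, b₂) = (-1.8, -1.8) − 0.2·(-14.4, -14.4) = (1.08, 1.08)
J(1.08, 1.08) = 9.3312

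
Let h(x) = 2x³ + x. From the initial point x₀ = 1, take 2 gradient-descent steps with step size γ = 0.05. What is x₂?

h′(x) = 6x² + 1
x₁ = 1 − 0.05·7 = 0.65
x₂ = 0.65 − 0.05·3.535 = 0.47325

0.47325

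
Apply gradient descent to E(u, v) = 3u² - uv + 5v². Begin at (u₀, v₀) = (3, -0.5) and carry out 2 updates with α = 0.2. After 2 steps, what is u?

0.36

∇E = (6u - v, -u + 10v)
Step 1: at (3, -0.5), ∇E = (18.5, -8) → (3, -0.5) − 0.2·(18.5, -8) = (-0.7, 1.1)
Step 2: at (-0.7, 1.1), ∇E = (-5.3, 11.7) → (-0.7, 1.1) − 0.2·(-5.3, 11.7) = (0.36, -1.24)
u = 0.36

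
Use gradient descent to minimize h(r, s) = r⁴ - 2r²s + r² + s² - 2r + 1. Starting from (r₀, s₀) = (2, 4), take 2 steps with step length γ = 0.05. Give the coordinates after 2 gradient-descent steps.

(1.9582, 3.961)

∇h = (4r³ - 4rs + 2r - 2, -2r² + 2s)
(r₁, s₁) = (2, 4) − 0.05·(2, 0) = (1.9, 4)
(r₂, s₂) = (1.9, 4) − 0.05·(-1.164, 0.78) = (1.9582, 3.961)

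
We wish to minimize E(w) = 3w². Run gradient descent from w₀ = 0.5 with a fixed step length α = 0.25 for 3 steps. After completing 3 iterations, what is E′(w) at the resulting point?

E′(w) = 6w
Step 1: E′(0.5) = 3; w₁ = 0.5 − 0.25·3 = -0.25
Step 2: E′(-0.25) = -1.5; w₂ = -0.25 − 0.25·(-1.5) = 0.125
Step 3: E′(0.125) = 0.75; w₃ = 0.125 − 0.25·0.75 = -0.0625
E′(w) at (-0.0625) = -0.375

-0.375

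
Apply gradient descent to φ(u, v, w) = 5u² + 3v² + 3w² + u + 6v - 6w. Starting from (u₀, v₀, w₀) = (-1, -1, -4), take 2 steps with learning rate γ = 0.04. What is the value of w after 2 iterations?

-1.888

∇φ = (10u + 1, 6v + 6, 6w - 6)
(u₁, v₁, w₁) = (-1, -1, -4) − 0.04·(-9, 0, -30) = (-0.64, -1, -2.8)
(u₂, v₂, w₂) = (-0.64, -1, -2.8) − 0.04·(-5.4, 0, -22.8) = (-0.424, -1, -1.888)
w = -1.888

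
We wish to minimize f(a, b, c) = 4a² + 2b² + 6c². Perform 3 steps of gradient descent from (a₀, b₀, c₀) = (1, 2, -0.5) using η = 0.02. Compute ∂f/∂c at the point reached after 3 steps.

∇f = (8a, 4b, 12c)
(a₁, b₁, c₁) = (1, 2, -0.5) − 0.02·(8, 8, -6) = (0.84, 1.84, -0.38)
(a₂, b₂, c₂) = (0.84, 1.84, -0.38) − 0.02·(6.72, 7.36, -4.56) = (0.7056, 1.6928, -0.2888)
(a₃, b₃, c₃) = (0.7056, 1.6928, -0.2888) − 0.02·(5.6448, 6.7712, -3.4656) = (0.592704, 1.557376, -0.219488)
∂f/∂c at (0.592704, 1.557376, -0.219488) = -2.633856

-2.633856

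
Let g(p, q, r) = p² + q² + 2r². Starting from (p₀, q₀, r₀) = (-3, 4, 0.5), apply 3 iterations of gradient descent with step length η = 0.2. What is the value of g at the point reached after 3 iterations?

1.166432

∇g = (2p, 2q, 4r)
Step 1: at (-3, 4, 0.5), ∇g = (-6, 8, 2) → (-3, 4, 0.5) − 0.2·(-6, 8, 2) = (-1.8, 2.4, 0.1)
Step 2: at (-1.8, 2.4, 0.1), ∇g = (-3.6, 4.8, 0.4) → (-1.8, 2.4, 0.1) − 0.2·(-3.6, 4.8, 0.4) = (-1.08, 1.44, 0.02)
Step 3: at (-1.08, 1.44, 0.02), ∇g = (-2.16, 2.88, 0.08) → (-1.08, 1.44, 0.02) − 0.2·(-2.16, 2.88, 0.08) = (-0.648, 0.864, 0.004)
g(-0.648, 0.864, 0.004) = 1.166432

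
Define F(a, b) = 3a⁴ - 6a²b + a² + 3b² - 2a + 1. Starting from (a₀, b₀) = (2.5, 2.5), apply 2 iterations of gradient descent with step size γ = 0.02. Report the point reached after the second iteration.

(0.35527384, 2.600332)

∇F = (12a³ - 12ab + 2a - 2, -6a² + 6b)
Step 1: at (2.5, 2.5), ∇F = (115.5, -22.5) → (2.5, 2.5) − 0.02·(115.5, -22.5) = (0.19, 2.95)
Step 2: at (0.19, 2.95), ∇F = (-8.263692, 17.4834) → (0.19, 2.95) − 0.02·(-8.263692, 17.4834) = (0.35527384, 2.600332)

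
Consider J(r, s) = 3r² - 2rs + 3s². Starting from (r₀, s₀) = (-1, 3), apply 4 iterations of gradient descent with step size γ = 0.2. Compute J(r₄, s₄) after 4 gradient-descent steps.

0.53748736

∇J = (6r - 2s, -2r + 6s)
Step 1: at (-1, 3), ∇J = (-12, 20) → (-1, 3) − 0.2·(-12, 20) = (1.4, -1)
Step 2: at (1.4, -1), ∇J = (10.4, -8.8) → (1.4, -1) − 0.2·(10.4, -8.8) = (-0.68, 0.76)
Step 3: at (-0.68, 0.76), ∇J = (-5.6, 5.92) → (-0.68, 0.76) − 0.2·(-5.6, 5.92) = (0.44, -0.424)
Step 4: at (0.44, -0.424), ∇J = (3.488, -3.424) → (0.44, -0.424) − 0.2·(3.488, -3.424) = (-0.2576, 0.2608)
J(-0.2576, 0.2608) = 0.53748736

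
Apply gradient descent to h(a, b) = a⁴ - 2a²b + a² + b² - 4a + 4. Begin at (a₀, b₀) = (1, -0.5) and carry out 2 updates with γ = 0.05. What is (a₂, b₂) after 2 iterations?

∇h = (4a³ - 4ab + 2a - 4, -2a² + 2b)
Step 1: at (1, -0.5), ∇h = (4, -3) → (1, -0.5) − 0.05·(4, -3) = (0.8, -0.35)
Step 2: at (0.8, -0.35), ∇h = (0.768, -1.98) → (0.8, -0.35) − 0.05·(0.768, -1.98) = (0.7616, -0.251)

(0.7616, -0.251)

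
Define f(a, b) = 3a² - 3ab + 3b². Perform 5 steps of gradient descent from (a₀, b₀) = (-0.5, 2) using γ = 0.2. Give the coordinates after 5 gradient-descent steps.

∇f = (6a - 3b, -3a + 6b)
Step 1: at (-0.5, 2), ∇f = (-9, 13.5) → (-0.5, 2) − 0.2·(-9, 13.5) = (1.3, -0.7)
Step 2: at (1.3, -0.7), ∇f = (9.9, -8.1) → (1.3, -0.7) − 0.2·(9.9, -8.1) = (-0.68, 0.92)
Step 3: at (-0.68, 0.92), ∇f = (-6.84, 7.56) → (-0.68, 0.92) − 0.2·(-6.84, 7.56) = (0.688, -0.592)
Step 4: at (0.688, -0.592), ∇f = (5.904, -5.616) → (0.688, -0.592) − 0.2·(5.904, -5.616) = (-0.4928, 0.5312)
Step 5: at (-0.4928, 0.5312), ∇f = (-4.5504, 4.6656) → (-0.4928, 0.5312) − 0.2·(-4.5504, 4.6656) = (0.41728, -0.40192)

(0.41728, -0.40192)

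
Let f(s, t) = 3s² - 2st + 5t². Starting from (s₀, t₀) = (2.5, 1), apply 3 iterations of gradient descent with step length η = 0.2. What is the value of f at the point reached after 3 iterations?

0.01464

∇f = (6s - 2t, -2s + 10t)
(s₁, t₁) = (2.5, 1) − 0.2·(13, 5) = (-0.1, 0)
(s₂, t₂) = (-0.1, 0) − 0.2·(-0.6, 0.2) = (0.02, -0.04)
(s₃, t₃) = (0.02, -0.04) − 0.2·(0.2, -0.44) = (-0.02, 0.048)
f(-0.02, 0.048) = 0.01464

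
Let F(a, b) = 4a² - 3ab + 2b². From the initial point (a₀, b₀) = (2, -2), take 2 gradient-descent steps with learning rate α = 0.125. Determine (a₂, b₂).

(-0.09375, -0.40625)

∇F = (8a - 3b, -3a + 4b)
Step 1: at (2, -2), ∇F = (22, -14) → (2, -2) − 0.125·(22, -14) = (-0.75, -0.25)
Step 2: at (-0.75, -0.25), ∇F = (-5.25, 1.25) → (-0.75, -0.25) − 0.125·(-5.25, 1.25) = (-0.09375, -0.40625)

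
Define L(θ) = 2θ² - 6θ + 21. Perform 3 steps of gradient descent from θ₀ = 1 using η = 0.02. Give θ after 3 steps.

L′(θ) = 4θ - 6
θ₁ = 1 − 0.02·(-2) = 1.04
θ₂ = 1.04 − 0.02·(-1.84) = 1.0768
θ₃ = 1.0768 − 0.02·(-1.6928) = 1.110656

1.110656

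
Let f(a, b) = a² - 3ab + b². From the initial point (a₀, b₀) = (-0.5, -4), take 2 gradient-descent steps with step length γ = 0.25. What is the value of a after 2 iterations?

∇f = (2a - 3b, -3a + 2b)
(a₁, b₁) = (-0.5, -4) − 0.25·(11, -6.5) = (-3.25, -2.375)
(a₂, b₂) = (-3.25, -2.375) − 0.25·(0.625, 5) = (-3.40625, -3.625)
a = -3.40625

-3.40625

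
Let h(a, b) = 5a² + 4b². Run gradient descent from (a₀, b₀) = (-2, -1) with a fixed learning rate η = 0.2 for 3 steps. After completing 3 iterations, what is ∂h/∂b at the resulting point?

1.728

∇h = (10a, 8b)
Step 1: at (-2, -1), ∇h = (-20, -8) → (-2, -1) − 0.2·(-20, -8) = (2, 0.6)
Step 2: at (2, 0.6), ∇h = (20, 4.8) → (2, 0.6) − 0.2·(20, 4.8) = (-2, -0.36)
Step 3: at (-2, -0.36), ∇h = (-20, -2.88) → (-2, -0.36) − 0.2·(-20, -2.88) = (2, 0.216)
∂h/∂b at (2, 0.216) = 1.728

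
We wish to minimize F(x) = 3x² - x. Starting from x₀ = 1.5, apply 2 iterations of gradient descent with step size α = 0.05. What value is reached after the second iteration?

F′(x) = 6x - 1
x₁ = 1.5 − 0.05·8 = 1.1
x₂ = 1.1 − 0.05·5.6 = 0.82

0.82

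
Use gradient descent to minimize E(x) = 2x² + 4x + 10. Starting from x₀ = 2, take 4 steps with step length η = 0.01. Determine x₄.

1.54803968

E′(x) = 4x + 4
x₁ = 2 − 0.01·12 = 1.88
x₂ = 1.88 − 0.01·11.52 = 1.7648
x₃ = 1.7648 − 0.01·11.0592 = 1.654208
x₄ = 1.654208 − 0.01·10.616832 = 1.54803968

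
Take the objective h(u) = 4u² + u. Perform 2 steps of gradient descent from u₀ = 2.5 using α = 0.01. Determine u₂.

h′(u) = 8u + 1
u₁ = 2.5 − 0.01·21 = 2.29
u₂ = 2.29 − 0.01·19.32 = 2.0968

2.0968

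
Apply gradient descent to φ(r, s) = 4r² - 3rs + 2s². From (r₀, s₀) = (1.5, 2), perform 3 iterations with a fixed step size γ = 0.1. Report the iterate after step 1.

∇φ = (8r - 3s, -3r + 4s)
Step 1: at (1.5, 2), ∇φ = (6, 3.5) → (1.5, 2) − 0.1·(6, 3.5) = (0.9, 1.65)

(0.9, 1.65)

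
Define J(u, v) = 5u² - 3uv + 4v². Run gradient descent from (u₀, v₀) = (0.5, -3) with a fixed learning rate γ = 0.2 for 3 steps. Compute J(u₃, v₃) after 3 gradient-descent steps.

245.06432

∇J = (10u - 3v, -3u + 8v)
Step 1: at (0.5, -3), ∇J = (14, -25.5) → (0.5, -3) − 0.2·(14, -25.5) = (-2.3, 2.1)
Step 2: at (-2.3, 2.1), ∇J = (-29.3, 23.7) → (-2.3, 2.1) − 0.2·(-29.3, 23.7) = (3.56, -2.64)
Step 3: at (3.56, -2.64), ∇J = (43.52, -31.8) → (3.56, -2.64) − 0.2·(43.52, -31.8) = (-5.144, 3.72)
J(-5.144, 3.72) = 245.06432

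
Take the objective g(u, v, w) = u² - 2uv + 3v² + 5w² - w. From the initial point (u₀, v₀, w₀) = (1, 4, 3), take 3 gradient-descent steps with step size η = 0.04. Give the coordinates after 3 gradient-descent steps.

(1.4768, 1.988736, 0.7264)

∇g = (2u - 2v, -2u + 6v, 10w - 1)
Step 1: at (1, 4, 3), ∇g = (-6, 22, 29) → (1, 4, 3) − 0.04·(-6, 22, 29) = (1.24, 3.12, 1.84)
Step 2: at (1.24, 3.12, 1.84), ∇g = (-3.76, 16.24, 17.4) → (1.24, 3.12, 1.84) − 0.04·(-3.76, 16.24, 17.4) = (1.3904, 2.4704, 1.144)
Step 3: at (1.3904, 2.4704, 1.144), ∇g = (-2.16, 12.0416, 10.44) → (1.3904, 2.4704, 1.144) − 0.04·(-2.16, 12.0416, 10.44) = (1.4768, 1.988736, 0.7264)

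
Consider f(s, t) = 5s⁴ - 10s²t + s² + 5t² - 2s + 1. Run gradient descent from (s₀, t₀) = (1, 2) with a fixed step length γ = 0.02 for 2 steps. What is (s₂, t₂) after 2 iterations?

(1.2944, 1.832)

∇f = (20s³ - 20st + 2s - 2, -10s² + 10t)
Step 1: at (1, 2), ∇f = (-20, 10) → (1, 2) − 0.02·(-20, 10) = (1.4, 1.8)
Step 2: at (1.4, 1.8), ∇f = (5.28, -1.6) → (1.4, 1.8) − 0.02·(5.28, -1.6) = (1.2944, 1.832)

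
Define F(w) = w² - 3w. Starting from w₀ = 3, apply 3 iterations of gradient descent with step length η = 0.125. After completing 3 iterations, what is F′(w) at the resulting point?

1.265625

F′(w) = 2w - 3
w₁ = 3 − 0.125·3 = 2.625
w₂ = 2.625 − 0.125·2.25 = 2.34375
w₃ = 2.34375 − 0.125·1.6875 = 2.1328125
F′(w) at (2.1328125) = 1.265625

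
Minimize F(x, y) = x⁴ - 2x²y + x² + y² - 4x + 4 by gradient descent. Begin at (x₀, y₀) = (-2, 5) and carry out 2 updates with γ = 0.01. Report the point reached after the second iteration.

(-1.9984, 4.9604)

∇F = (4x³ - 4xy + 2x - 4, -2x² + 2y)
(x₁, y₁) = (-2, 5) − 0.01·(0, 2) = (-2, 4.98)
(x₂, y₂) = (-2, 4.98) − 0.01·(-0.16, 1.96) = (-1.9984, 4.9604)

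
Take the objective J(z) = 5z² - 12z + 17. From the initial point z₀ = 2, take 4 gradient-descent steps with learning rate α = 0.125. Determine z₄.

1.203125

J′(z) = 10z - 12
z₁ = 2 − 0.125·8 = 1
z₂ = 1 − 0.125·(-2) = 1.25
z₃ = 1.25 − 0.125·0.5 = 1.1875
z₄ = 1.1875 − 0.125·(-0.125) = 1.203125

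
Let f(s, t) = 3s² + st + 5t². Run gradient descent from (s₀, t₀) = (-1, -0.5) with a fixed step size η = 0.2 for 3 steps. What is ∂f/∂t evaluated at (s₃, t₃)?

∇f = (6s + t, s + 10t)
(s₁, t₁) = (-1, -0.5) − 0.2·(-6.5, -6) = (0.3, 0.7)
(s₂, t₂) = (0.3, 0.7) − 0.2·(2.5, 7.3) = (-0.2, -0.76)
(s₃, t₃) = (-0.2, -0.76) − 0.2·(-1.96, -7.8) = (0.192, 0.8)
∂f/∂t at (0.192, 0.8) = 8.192

8.192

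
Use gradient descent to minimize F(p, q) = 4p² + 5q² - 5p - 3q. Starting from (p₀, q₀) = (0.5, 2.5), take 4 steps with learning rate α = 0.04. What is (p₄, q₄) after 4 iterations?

(0.59827328, 0.58512)

∇F = (8p - 5, 10q - 3)
(p₁, q₁) = (0.5, 2.5) − 0.04·(-1, 22) = (0.54, 1.62)
(p₂, q₂) = (0.54, 1.62) − 0.04·(-0.68, 13.2) = (0.5672, 1.092)
(p₃, q₃) = (0.5672, 1.092) − 0.04·(-0.4624, 7.92) = (0.585696, 0.7752)
(p₄, q₄) = (0.585696, 0.7752) − 0.04·(-0.314432, 4.752) = (0.59827328, 0.58512)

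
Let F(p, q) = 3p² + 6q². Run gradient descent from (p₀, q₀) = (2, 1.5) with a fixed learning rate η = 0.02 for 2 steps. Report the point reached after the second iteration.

(1.5488, 0.8664)

∇F = (6p, 12q)
Step 1: at (2, 1.5), ∇F = (12, 18) → (2, 1.5) − 0.02·(12, 18) = (1.76, 1.14)
Step 2: at (1.76, 1.14), ∇F = (10.56, 13.68) → (1.76, 1.14) − 0.02·(10.56, 13.68) = (1.5488, 0.8664)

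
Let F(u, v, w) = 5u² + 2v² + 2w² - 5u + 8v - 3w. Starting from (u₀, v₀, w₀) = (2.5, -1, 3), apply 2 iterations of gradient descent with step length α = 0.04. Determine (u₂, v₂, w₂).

∇F = (10u - 5, 4v + 8, 4w - 3)
(u₁, v₁, w₁) = (2.5, -1, 3) − 0.04·(20, 4, 9) = (1.7, -1.16, 2.64)
(u₂, v₂, w₂) = (1.7, -1.16, 2.64) − 0.04·(12, 3.36, 7.56) = (1.22, -1.2944, 2.3376)

(1.22, -1.2944, 2.3376)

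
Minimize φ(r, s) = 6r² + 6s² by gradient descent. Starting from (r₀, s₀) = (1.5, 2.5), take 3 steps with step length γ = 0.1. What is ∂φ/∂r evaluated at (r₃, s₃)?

∇φ = (12r, 12s)
(r₁, s₁) = (1.5, 2.5) − 0.1·(18, 30) = (-0.3, -0.5)
(r₂, s₂) = (-0.3, -0.5) − 0.1·(-3.6, -6) = (0.06, 0.1)
(r₃, s₃) = (0.06, 0.1) − 0.1·(0.72, 1.2) = (-0.012, -0.02)
∂φ/∂r at (-0.012, -0.02) = -0.144

-0.144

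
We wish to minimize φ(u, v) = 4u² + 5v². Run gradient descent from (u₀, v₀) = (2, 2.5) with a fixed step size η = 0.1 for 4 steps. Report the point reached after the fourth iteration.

∇φ = (8u, 10v)
Step 1: at (2, 2.5), ∇φ = (16, 25) → (2, 2.5) − 0.1·(16, 25) = (0.4, 0)
Step 2: at (0.4, 0), ∇φ = (3.2, 0) → (0.4, 0) − 0.1·(3.2, 0) = (0.08, 0)
Step 3: at (0.08, 0), ∇φ = (0.64, 0) → (0.08, 0) − 0.1·(0.64, 0) = (0.016, 0)
Step 4: at (0.016, 0), ∇φ = (0.128, 0) → (0.016, 0) − 0.1·(0.128, 0) = (0.0032, 0)

(0.0032, 0)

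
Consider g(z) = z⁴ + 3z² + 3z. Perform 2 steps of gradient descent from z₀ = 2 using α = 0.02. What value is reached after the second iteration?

g′(z) = 4z³ + 6z + 3
z₁ = 2 − 0.02·47 = 1.06
z₂ = 1.06 − 0.02·14.124064 = 0.77751872

0.77751872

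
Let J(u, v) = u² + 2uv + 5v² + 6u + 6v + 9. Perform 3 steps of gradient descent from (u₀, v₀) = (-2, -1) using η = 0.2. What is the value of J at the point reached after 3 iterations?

∇J = (2u + 2v + 6, 2u + 10v + 6)
Step 1: at (-2, -1), ∇J = (0, -8) → (-2, -1) − 0.2·(0, -8) = (-2, 0.6)
Step 2: at (-2, 0.6), ∇J = (3.2, 8) → (-2, 0.6) − 0.2·(3.2, 8) = (-2.64, -1)
Step 3: at (-2.64, -1), ∇J = (-1.28, -9.28) → (-2.64, -1) − 0.2·(-1.28, -9.28) = (-2.384, 0.856)
J(-2.384, 0.856) = 5.097728

5.097728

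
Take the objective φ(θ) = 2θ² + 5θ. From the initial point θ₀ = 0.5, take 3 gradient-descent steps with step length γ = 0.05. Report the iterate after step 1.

0.15

φ′(θ) = 4θ + 5
θ₁ = 0.5 − 0.05·7 = 0.15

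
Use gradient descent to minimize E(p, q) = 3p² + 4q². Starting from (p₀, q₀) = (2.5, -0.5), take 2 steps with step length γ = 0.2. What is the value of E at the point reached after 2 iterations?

0.1596

∇E = (6p, 8q)
Step 1: at (2.5, -0.5), ∇E = (15, -4) → (2.5, -0.5) − 0.2·(15, -4) = (-0.5, 0.3)
Step 2: at (-0.5, 0.3), ∇E = (-3, 2.4) → (-0.5, 0.3) − 0.2·(-3, 2.4) = (0.1, -0.18)
E(0.1, -0.18) = 0.1596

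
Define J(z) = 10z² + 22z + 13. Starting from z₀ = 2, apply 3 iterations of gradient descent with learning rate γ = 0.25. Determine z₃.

-199.5

J′(z) = 20z + 22
z₁ = 2 − 0.25·62 = -13.5
z₂ = -13.5 − 0.25·(-248) = 48.5
z₃ = 48.5 − 0.25·992 = -199.5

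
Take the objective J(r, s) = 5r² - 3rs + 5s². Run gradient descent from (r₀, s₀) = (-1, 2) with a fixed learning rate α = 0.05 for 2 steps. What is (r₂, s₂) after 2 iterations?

∇J = (10r - 3s, -3r + 10s)
Step 1: at (-1, 2), ∇J = (-16, 23) → (-1, 2) − 0.05·(-16, 23) = (-0.2, 0.85)
Step 2: at (-0.2, 0.85), ∇J = (-4.55, 9.1) → (-0.2, 0.85) − 0.05·(-4.55, 9.1) = (0.0275, 0.395)

(0.0275, 0.395)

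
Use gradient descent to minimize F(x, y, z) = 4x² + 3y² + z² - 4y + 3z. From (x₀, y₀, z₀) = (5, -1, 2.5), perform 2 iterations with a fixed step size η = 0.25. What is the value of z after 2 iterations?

-0.5

∇F = (8x, 6y - 4, 2z + 3)
Step 1: at (5, -1, 2.5), ∇F = (40, -10, 8) → (5, -1, 2.5) − 0.25·(40, -10, 8) = (-5, 1.5, 0.5)
Step 2: at (-5, 1.5, 0.5), ∇F = (-40, 5, 4) → (-5, 1.5, 0.5) − 0.25·(-40, 5, 4) = (5, 0.25, -0.5)
z = -0.5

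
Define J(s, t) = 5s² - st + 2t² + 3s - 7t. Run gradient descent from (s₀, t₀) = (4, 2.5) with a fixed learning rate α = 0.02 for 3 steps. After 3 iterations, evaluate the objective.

16.51368150744

∇J = (10s - t + 3, -s + 4t - 7)
(s₁, t₁) = (4, 2.5) − 0.02·(40.5, -1) = (3.19, 2.52)
(s₂, t₂) = (3.19, 2.52) − 0.02·(32.38, -0.11) = (2.5424, 2.5222)
(s₃, t₃) = (2.5424, 2.5222) − 0.02·(25.9018, 0.5464) = (2.024364, 2.511272)
J(2.024364, 2.511272) = 16.51368150744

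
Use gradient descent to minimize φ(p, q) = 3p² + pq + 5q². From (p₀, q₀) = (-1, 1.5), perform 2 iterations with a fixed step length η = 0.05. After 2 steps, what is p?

∇φ = (6p + q, p + 10q)
(p₁, q₁) = (-1, 1.5) − 0.05·(-4.5, 14) = (-0.775, 0.8)
(p₂, q₂) = (-0.775, 0.8) − 0.05·(-3.85, 7.225) = (-0.5825, 0.43875)
p = -0.5825

-0.5825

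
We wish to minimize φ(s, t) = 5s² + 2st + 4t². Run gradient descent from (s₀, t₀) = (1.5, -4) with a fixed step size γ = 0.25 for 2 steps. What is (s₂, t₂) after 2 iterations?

∇φ = (10s + 2t, 2s + 8t)
(s₁, t₁) = (1.5, -4) − 0.25·(7, -29) = (-0.25, 3.25)
(s₂, t₂) = (-0.25, 3.25) − 0.25·(4, 25.5) = (-1.25, -3.125)

(-1.25, -3.125)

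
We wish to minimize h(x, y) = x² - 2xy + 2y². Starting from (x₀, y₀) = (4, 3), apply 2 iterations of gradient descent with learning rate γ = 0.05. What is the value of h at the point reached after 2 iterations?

∇h = (2x - 2y, -2x + 4y)
(x₁, y₁) = (4, 3) − 0.05·(2, 4) = (3.9, 2.8)
(x₂, y₂) = (3.9, 2.8) − 0.05·(2.2, 3.4) = (3.79, 2.63)
h(3.79, 2.63) = 8.2625

8.2625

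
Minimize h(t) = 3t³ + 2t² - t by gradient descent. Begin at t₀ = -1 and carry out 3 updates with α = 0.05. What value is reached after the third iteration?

h′(t) = 9t² + 4t - 1
Step 1: h′(-1) = 4; t₁ = -1 − 0.05·4 = -1.2
Step 2: h′(-1.2) = 7.16; t₂ = -1.2 − 0.05·7.16 = -1.558
Step 3: h′(-1.558) = 14.614276; t₃ = -1.558 − 0.05·14.614276 = -2.2887138

-2.2887138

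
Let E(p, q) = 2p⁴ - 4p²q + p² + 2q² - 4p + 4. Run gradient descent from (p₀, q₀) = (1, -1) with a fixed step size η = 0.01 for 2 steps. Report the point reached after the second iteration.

(0.76861952, -0.853616)

∇E = (8p³ - 8pq + 2p - 4, -4p² + 4q)
Step 1: at (1, -1), ∇E = (14, -8) → (1, -1) − 0.01·(14, -8) = (0.86, -0.92)
Step 2: at (0.86, -0.92), ∇E = (9.138048, -6.6384) → (0.86, -0.92) − 0.01·(9.138048, -6.6384) = (0.76861952, -0.853616)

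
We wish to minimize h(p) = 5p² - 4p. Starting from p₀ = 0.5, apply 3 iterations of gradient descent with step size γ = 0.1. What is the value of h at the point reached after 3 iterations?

h′(p) = 10p - 4
p₁ = 0.5 − 0.1·1 = 0.4
p₂ = 0.4 − 0.1·0 = 0.4
p₃ = 0.4 − 0.1·0 = 0.4
h(0.4) = -0.8

-0.8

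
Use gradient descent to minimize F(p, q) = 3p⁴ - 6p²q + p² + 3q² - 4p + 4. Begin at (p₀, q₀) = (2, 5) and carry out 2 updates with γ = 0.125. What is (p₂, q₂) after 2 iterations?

∇F = (12p³ - 12pq + 2p - 4, -6p² + 6q)
Step 1: at (2, 5), ∇F = (-24, 6) → (2, 5) − 0.125·(-24, 6) = (5, 4.25)
Step 2: at (5, 4.25), ∇F = (1251, -124.5) → (5, 4.25) − 0.125·(1251, -124.5) = (-151.375, 19.8125)

(-151.375, 19.8125)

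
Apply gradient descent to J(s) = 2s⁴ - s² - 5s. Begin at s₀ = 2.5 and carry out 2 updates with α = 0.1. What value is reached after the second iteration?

572.9

J′(s) = 8s³ - 2s - 5
s₁ = 2.5 − 0.1·115 = -9
s₂ = -9 − 0.1·(-5819) = 572.9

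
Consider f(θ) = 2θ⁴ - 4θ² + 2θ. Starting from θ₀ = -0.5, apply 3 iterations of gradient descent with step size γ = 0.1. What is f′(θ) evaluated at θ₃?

2.346447675392

f′(θ) = 8θ³ - 8θ + 2
Step 1: f′(-0.5) = 5; θ₁ = -0.5 − 0.1·5 = -1
Step 2: f′(-1) = 2; θ₂ = -1 − 0.1·2 = -1.2
Step 3: f′(-1.2) = -2.224; θ₃ = -1.2 − 0.1·(-2.224) = -0.9776
f′(θ) at (-0.9776) = 2.346447675392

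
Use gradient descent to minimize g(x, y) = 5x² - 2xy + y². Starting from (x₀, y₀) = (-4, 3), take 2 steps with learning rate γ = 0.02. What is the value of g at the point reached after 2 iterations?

∇g = (10x - 2y, -2x + 2y)
(x₁, y₁) = (-4, 3) − 0.02·(-46, 14) = (-3.08, 2.72)
(x₂, y₂) = (-3.08, 2.72) − 0.02·(-36.24, 11.6) = (-2.3552, 2.488)
g(-2.3552, 2.488) = 45.6444544

45.6444544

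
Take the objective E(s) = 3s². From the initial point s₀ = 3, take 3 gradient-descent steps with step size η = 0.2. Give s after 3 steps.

E′(s) = 6s
s₁ = 3 − 0.2·18 = -0.6
s₂ = -0.6 − 0.2·(-3.6) = 0.12
s₃ = 0.12 − 0.2·0.72 = -0.024

-0.024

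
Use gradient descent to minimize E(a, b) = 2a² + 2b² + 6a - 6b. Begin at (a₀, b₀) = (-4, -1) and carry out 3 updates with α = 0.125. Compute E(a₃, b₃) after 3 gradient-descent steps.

∇E = (4a + 6, 4b - 6)
(a₁, b₁) = (-4, -1) − 0.125·(-10, -10) = (-2.75, 0.25)
(a₂, b₂) = (-2.75, 0.25) − 0.125·(-5, -5) = (-2.125, 0.875)
(a₃, b₃) = (-2.125, 0.875) − 0.125·(-2.5, -2.5) = (-1.8125, 1.1875)
E(-1.8125, 1.1875) = -8.609375

-8.609375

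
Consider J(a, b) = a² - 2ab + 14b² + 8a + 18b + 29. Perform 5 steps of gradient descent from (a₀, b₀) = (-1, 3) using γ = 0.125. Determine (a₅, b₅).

(24.64453125, -373.4921875)

∇J = (2a - 2b + 8, -2a + 28b + 18)
(a₁, b₁) = (-1, 3) − 0.125·(0, 104) = (-1, -10)
(a₂, b₂) = (-1, -10) − 0.125·(26, -260) = (-4.25, 22.5)
(a₃, b₃) = (-4.25, 22.5) − 0.125·(-45.5, 656.5) = (1.4375, -59.5625)
(a₄, b₄) = (1.4375, -59.5625) − 0.125·(130, -1652.625) = (-14.8125, 147.015625)
(a₅, b₅) = (-14.8125, 147.015625) − 0.125·(-315.65625, 4164.0625) = (24.64453125, -373.4921875)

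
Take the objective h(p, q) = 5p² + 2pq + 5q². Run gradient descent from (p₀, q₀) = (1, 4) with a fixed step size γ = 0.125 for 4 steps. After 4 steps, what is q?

∇h = (10p + 2q, 2p + 10q)
(p₁, q₁) = (1, 4) − 0.125·(18, 42) = (-1.25, -1.25)
(p₂, q₂) = (-1.25, -1.25) − 0.125·(-15, -15) = (0.625, 0.625)
(p₃, q₃) = (0.625, 0.625) − 0.125·(7.5, 7.5) = (-0.3125, -0.3125)
(p₄, q₄) = (-0.3125, -0.3125) − 0.125·(-3.75, -3.75) = (0.15625, 0.15625)
q = 0.15625

0.15625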